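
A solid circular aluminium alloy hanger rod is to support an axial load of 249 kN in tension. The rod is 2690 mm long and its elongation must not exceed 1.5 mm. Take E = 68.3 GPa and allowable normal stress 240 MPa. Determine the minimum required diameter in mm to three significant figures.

91.2 mm

Required area A ≥ P/σ_allow = 249000/240 = 1038 mm².
For a solid circular section, d ≥ √(4A/π) = 36.35 mm.
Elongation limit: A ≥ PL/(Eδ_allow) = 249000·2690/(68300·1.5) = 6538 mm² ⇒ d ≥ 91.24 mm.
The elongation limit governs.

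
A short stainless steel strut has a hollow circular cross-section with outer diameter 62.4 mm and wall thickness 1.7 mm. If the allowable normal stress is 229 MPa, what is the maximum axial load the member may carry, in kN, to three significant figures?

74.2 kN

A = 324.2 mm².
P_max = σ_allow · A = 229 · 324.2 = 74240 N = 74.24 kN.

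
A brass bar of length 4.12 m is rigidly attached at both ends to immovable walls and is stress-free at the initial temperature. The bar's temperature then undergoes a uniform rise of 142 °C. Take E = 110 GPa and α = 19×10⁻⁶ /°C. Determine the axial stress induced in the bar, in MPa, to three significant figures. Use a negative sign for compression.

-297 MPa

Free thermal expansion αLΔT = 19e-6 · 4120 · 142 = 11.12 mm.
The walls impose strain ε = −(11.12)/4120 = -2.6980e-03; σ = Eε = 110000 · -2.6980e-03 = -296.8 MPa.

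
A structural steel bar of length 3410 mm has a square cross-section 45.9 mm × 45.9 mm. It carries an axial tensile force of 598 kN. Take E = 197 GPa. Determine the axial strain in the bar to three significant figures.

A = 2107 mm².
σ = N/A = 283.8 MPa; ε = σ/E = 283.8/197000 = 1.441e-03.

0.00144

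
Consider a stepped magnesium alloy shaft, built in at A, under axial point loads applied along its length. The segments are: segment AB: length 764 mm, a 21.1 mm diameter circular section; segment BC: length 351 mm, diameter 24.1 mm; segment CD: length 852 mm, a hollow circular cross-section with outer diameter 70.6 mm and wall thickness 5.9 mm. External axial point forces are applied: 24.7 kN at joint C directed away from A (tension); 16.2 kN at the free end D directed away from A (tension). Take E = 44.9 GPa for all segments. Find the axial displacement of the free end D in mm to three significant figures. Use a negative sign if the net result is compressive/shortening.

2.95 mm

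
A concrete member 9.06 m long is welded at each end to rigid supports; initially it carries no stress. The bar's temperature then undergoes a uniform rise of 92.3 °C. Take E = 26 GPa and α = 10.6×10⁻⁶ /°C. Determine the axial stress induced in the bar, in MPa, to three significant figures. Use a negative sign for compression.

-25.4 MPa

Free thermal expansion αLΔT = 10.6e-6 · 9060 · 92.3 = 8.864 mm.
The walls impose strain ε = −(8.864)/9060 = -9.7838e-04; σ = Eε = 26000 · -9.7838e-04 = -25.44 MPa.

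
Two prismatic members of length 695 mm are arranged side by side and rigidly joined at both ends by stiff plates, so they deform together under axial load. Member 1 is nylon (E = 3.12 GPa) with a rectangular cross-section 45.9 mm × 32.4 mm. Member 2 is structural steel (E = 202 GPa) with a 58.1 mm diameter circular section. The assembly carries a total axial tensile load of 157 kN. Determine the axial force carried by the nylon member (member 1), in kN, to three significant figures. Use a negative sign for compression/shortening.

1.35 kN

A_1 = 1487 mm².
A_2 = 2651 mm².
Equal strain + equilibrium ⇒ each member carries load in proportion to AE: A₁E₁ = 4640000 N, A₂E₂ = 535500000 N, ΣAE = 540200000 N.
F₁ = P·A₁E₁/ΣAE = 157000·4640000/540200000 = 1349 N.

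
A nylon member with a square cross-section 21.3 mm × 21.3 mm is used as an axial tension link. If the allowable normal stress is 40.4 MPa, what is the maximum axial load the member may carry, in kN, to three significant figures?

A = 453.7 mm².
P_max = σ_allow · A = 40.4 · 453.7 = 18330 N = 18.33 kN.

18.3 kN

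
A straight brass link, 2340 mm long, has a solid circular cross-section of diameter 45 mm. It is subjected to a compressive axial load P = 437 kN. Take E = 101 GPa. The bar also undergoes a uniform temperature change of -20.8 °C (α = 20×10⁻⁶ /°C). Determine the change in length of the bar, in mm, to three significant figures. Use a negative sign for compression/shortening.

A = 1590 mm².
δ_mech = NL/(AE) = -437000·2340/(1590·101000) = -6.366 mm.
δ_thermal = αLΔT = 20e-6·2340·-20.8 = -0.9734 mm.
δ = δ_mech + δ_thermal = -7.339 mm.

-7.34 mm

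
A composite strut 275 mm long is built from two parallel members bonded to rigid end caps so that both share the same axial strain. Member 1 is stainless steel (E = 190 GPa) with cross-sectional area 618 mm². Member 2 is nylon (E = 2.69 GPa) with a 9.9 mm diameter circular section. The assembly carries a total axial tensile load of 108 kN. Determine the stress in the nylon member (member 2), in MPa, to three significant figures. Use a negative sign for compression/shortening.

A_2 = 76.98 mm².
Equal strain + equilibrium ⇒ each member carries load in proportion to AE: A₁E₁ = 117400000 N, A₂E₂ = 207100 N, ΣAE = 117600000 N.
σ₂ = P·E₂/ΣAE = 108000·2690/117600000 = 2.47 MPa.

2.47 MPa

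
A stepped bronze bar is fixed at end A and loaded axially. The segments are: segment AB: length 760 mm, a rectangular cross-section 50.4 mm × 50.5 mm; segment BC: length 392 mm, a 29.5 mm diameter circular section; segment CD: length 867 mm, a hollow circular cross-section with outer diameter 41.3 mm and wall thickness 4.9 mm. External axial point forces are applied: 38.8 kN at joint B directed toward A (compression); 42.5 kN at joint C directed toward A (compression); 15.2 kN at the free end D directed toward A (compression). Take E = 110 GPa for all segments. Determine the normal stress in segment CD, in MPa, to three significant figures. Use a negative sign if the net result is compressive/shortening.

-27.1 MPa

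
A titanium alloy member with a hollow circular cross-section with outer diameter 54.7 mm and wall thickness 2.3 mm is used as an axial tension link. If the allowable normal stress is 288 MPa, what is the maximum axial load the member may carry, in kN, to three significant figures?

A = 378.6 mm².
P_max = σ_allow · A = 288 · 378.6 = 109000 N = 109 kN.

109 kN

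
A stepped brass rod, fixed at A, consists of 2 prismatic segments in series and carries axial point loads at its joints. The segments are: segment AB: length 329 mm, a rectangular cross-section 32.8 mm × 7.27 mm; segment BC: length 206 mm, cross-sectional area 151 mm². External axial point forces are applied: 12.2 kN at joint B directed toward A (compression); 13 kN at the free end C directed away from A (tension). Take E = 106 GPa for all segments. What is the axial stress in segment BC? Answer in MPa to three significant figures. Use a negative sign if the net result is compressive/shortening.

86.1 MPa

Internal axial forces (sectioning from the free end, tension +): N_BC = 13 kN, N_AB = 0.8 kN.
σ_BC = N_BC/A_BC = 13000/151 = 86.09 MPa.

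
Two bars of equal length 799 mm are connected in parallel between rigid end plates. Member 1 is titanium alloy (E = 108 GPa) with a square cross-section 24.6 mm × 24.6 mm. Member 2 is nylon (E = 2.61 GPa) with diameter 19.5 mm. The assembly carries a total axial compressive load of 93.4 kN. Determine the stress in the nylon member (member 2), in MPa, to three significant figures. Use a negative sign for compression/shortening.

A_1 = 605.2 mm².
A_2 = 298.6 mm².
Equal strain + equilibrium ⇒ each member carries load in proportion to AE: A₁E₁ = 65360000 N, A₂E₂ = 779500 N, ΣAE = 66140000 N.
σ₂ = P·E₂/ΣAE = -93400·2610/66140000 = -3.686 MPa.

-3.69 MPa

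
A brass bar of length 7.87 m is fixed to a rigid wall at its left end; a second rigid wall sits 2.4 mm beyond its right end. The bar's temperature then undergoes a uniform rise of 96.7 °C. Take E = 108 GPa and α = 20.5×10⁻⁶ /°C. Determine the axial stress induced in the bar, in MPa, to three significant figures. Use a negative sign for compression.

-181 MPa

Free thermal expansion αLΔT = 20.5e-6 · 7870 · 96.7 = 15.6 mm.
The walls engage after the gap closes; constrained expansion = 15.6 − 2.4 = 13.2 mm.
The walls impose strain ε = −(13.2)/7870 = -1.6774e-03; σ = Eε = 108000 · -1.6774e-03 = -181.2 MPa.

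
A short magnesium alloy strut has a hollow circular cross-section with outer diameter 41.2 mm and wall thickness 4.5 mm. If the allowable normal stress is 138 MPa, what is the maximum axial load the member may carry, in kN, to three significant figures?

71.6 kN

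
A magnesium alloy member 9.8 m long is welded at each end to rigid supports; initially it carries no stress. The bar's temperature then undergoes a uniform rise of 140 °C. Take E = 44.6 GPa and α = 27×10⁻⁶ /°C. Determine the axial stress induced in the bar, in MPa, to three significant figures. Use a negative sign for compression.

Free thermal expansion αLΔT = 27e-6 · 9800 · 140 = 37.04 mm.
The walls impose strain ε = −(37.04)/9800 = -3.7800e-03; σ = Eε = 44600 · -3.7800e-03 = -168.6 MPa.

-169 MPa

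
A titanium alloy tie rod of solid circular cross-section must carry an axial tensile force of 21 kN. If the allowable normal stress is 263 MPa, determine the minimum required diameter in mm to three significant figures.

Required area A ≥ P/σ_allow = 21000/263 = 79.85 mm².
For a solid circular section, d ≥ √(4A/π) = 10.08 mm.

10.1 mm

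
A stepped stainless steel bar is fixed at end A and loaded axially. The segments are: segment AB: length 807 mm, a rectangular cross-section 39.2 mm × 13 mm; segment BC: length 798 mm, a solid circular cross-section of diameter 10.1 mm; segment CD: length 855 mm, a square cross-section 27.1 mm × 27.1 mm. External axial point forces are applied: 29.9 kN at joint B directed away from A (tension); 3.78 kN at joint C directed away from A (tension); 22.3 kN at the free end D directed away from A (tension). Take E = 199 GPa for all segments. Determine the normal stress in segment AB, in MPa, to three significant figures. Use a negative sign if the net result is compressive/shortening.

110 MPa

Internal axial forces (sectioning from the free end, tension +): N_CD = 22.3 kN, N_BC = 26.08 kN, N_AB = 55.98 kN.
A_AB = 509.6 mm².
σ_AB = N_AB/A_AB = 55980/509.6 = 109.9 MPa.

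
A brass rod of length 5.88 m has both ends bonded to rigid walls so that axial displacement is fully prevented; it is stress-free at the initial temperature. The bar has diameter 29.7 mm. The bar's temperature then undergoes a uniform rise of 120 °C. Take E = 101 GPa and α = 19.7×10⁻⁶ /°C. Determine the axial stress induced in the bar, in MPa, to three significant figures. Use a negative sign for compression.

Free thermal expansion αLΔT = 19.7e-6 · 5880 · 120 = 13.9 mm.
The walls impose strain ε = −(13.9)/5880 = -2.3640e-03; σ = Eε = 101000 · -2.3640e-03 = -238.8 MPa.

-239 MPa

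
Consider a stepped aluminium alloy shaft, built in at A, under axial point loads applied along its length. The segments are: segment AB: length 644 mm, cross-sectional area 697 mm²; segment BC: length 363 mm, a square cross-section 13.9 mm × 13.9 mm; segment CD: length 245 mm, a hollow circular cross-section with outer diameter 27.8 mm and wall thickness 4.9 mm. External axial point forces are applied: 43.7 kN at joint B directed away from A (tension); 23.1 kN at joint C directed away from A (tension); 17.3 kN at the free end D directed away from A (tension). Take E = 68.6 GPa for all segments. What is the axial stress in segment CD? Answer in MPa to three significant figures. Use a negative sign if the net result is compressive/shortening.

49.1 MPa

Internal axial forces (sectioning from the free end, tension +): N_CD = 17.3 kN, N_BC = 40.4 kN, N_AB = 84.1 kN.
A_CD = 352.5 mm².
σ_CD = N_CD/A_CD = 17300/352.5 = 49.08 MPa.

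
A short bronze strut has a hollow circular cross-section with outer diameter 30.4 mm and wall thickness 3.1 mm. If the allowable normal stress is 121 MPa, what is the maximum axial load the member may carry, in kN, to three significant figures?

32.2 kN

A = 265.9 mm².
P_max = σ_allow · A = 121 · 265.9 = 32170 N = 32.17 kN.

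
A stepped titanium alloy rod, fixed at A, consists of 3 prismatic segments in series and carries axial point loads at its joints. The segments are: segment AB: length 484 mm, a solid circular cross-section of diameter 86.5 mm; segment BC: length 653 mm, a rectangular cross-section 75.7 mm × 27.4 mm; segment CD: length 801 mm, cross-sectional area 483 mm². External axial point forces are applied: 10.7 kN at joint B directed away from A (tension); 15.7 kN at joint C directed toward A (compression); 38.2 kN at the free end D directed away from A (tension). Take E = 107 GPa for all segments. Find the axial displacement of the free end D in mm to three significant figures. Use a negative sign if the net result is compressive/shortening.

0.684 mm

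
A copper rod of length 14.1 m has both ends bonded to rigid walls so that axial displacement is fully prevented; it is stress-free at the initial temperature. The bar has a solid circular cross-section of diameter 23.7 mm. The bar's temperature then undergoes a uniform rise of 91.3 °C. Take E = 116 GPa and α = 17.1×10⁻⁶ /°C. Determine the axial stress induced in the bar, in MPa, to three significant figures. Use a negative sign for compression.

-181 MPa

Free thermal expansion αLΔT = 17.1e-6 · 14100 · 91.3 = 22.01 mm.
The walls impose strain ε = −(22.01)/14100 = -1.5612e-03; σ = Eε = 116000 · -1.5612e-03 = -181.1 MPa.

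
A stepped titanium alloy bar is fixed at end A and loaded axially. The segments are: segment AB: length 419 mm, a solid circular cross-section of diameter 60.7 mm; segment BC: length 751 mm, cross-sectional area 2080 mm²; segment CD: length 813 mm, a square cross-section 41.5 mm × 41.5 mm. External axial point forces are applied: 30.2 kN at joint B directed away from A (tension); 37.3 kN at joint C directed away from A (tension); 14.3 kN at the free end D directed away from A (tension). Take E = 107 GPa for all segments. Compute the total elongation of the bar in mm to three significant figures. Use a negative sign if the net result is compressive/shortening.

Internal axial forces (sectioning from the free end, tension +): N_CD = 14.3 kN, N_BC = 51.6 kN, N_AB = 81.8 kN.
A_AB = 2894 mm².
A_CD = 1722 mm².
δ_AB = 81800·419/(2894·107000) = 0.1107 mm
δ_BC = 51600·751/(2080·107000) = 0.1741 mm
δ_CD = 14300·813/(1722·107000) = 0.06309 mm
δ = Σδ_i = 0.3479 mm.

0.348 mm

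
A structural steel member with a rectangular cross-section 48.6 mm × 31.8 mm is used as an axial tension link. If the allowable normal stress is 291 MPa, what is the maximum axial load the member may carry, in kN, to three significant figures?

A = 1545 mm².
P_max = σ_allow · A = 291 · 1545 = 449700 N = 449.7 kN.

450 kN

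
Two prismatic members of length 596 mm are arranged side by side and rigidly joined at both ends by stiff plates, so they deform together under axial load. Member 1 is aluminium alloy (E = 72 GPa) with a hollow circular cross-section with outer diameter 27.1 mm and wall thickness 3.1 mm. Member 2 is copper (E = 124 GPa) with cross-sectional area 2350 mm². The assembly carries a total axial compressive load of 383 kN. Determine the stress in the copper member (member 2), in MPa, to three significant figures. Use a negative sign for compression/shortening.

A_1 = 233.7 mm².
Equal strain + equilibrium ⇒ each member carries load in proportion to AE: A₁E₁ = 16830000 N, A₂E₂ = 291400000 N, ΣAE = 308200000 N.
σ₂ = P·E₂/ΣAE = -383000·124000/308200000 = -154.1 MPa.

-154 MPa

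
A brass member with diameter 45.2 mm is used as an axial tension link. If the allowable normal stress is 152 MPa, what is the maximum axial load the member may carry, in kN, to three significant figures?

244 kN

A = 1605 mm².
P_max = σ_allow · A = 152 · 1605 = 243900 N = 243.9 kN.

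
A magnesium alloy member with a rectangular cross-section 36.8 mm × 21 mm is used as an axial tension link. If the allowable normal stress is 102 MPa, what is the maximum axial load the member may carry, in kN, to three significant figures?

A = 772.8 mm².
P_max = σ_allow · A = 102 · 772.8 = 78830 N = 78.83 kN.

78.8 kN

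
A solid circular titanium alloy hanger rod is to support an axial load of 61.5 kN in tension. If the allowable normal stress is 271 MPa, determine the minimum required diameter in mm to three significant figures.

17.0 mm

Required area A ≥ P/σ_allow = 61500/271 = 226.9 mm².
For a solid circular section, d ≥ √(4A/π) = 17 mm.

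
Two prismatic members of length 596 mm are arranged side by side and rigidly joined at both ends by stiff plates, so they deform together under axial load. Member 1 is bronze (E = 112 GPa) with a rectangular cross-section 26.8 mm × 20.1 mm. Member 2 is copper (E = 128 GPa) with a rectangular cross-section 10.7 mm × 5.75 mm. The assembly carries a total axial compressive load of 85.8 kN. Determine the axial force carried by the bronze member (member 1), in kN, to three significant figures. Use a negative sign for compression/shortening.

A_1 = 538.7 mm².
A_2 = 61.52 mm².
Equal strain + equilibrium ⇒ each member carries load in proportion to AE: A₁E₁ = 60330000 N, A₂E₂ = 7875000 N, ΣAE = 68210000 N.
F₁ = P·A₁E₁/ΣAE = -85800·60330000/68210000 = -75890 N.

-75.9 kN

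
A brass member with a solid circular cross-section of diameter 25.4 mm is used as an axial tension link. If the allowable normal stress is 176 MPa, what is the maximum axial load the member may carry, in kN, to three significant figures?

89.2 kN

A = 506.7 mm².
P_max = σ_allow · A = 176 · 506.7 = 89180 N = 89.18 kN.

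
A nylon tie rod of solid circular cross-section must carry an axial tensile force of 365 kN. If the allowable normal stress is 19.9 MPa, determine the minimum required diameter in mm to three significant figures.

Required area A ≥ P/σ_allow = 365000/19.9 = 18340 mm².
For a solid circular section, d ≥ √(4A/π) = 152.8 mm.

153 mm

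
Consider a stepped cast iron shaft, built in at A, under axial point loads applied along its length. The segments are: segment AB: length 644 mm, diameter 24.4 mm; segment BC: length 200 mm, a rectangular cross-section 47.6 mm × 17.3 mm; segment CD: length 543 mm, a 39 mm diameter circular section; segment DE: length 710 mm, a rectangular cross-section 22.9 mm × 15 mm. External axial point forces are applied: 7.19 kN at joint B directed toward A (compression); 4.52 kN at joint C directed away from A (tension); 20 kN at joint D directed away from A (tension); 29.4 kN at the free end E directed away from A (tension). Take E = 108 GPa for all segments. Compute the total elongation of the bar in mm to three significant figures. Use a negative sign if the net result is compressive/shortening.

Internal axial forces (sectioning from the free end, tension +): N_DE = 29.4 kN, N_CD = 49.4 kN, N_BC = 53.92 kN, N_AB = 46.73 kN.
A_AB = 467.6 mm².
A_BC = 823.5 mm².
A_CD = 1195 mm².
A_DE = 343.5 mm².
δ_AB = 46730·644/(467.6·108000) = 0.5959 mm
δ_BC = 53920·200/(823.5·108000) = 0.1213 mm
δ_CD = 49400·543/(1195·108000) = 0.2079 mm
δ_DE = 29400·710/(343.5·108000) = 0.5627 mm
δ = Σδ_i = 1.488 mm.

1.49 mm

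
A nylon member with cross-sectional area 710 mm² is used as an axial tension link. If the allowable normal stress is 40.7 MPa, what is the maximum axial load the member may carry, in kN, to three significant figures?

P_max = σ_allow · A = 40.7 · 710 = 28900 N = 28.9 kN.

28.9 kN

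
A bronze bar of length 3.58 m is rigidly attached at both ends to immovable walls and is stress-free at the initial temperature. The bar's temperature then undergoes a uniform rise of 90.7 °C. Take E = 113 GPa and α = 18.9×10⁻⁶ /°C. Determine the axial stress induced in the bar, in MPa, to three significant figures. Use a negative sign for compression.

Free thermal expansion αLΔT = 18.9e-6 · 3580 · 90.7 = 6.137 mm.
The walls impose strain ε = −(6.137)/3580 = -1.7142e-03; σ = Eε = 113000 · -1.7142e-03 = -193.7 MPa.

-194 MPa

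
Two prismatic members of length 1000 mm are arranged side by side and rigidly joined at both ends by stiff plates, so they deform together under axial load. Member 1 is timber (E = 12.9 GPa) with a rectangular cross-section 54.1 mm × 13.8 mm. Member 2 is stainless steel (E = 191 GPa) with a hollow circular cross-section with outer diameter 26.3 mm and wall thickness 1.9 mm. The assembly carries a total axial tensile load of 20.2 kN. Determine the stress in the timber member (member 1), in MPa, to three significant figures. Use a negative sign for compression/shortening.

A_1 = 746.6 mm².
A_2 = 145.6 mm².
Equal strain + equilibrium ⇒ each member carries load in proportion to AE: A₁E₁ = 9631000 N, A₂E₂ = 27820000 N, ΣAE = 37450000 N.
σ₁ = P·E₁/ΣAE = 20200·12900/37450000 = 6.958 MPa.

6.96 MPa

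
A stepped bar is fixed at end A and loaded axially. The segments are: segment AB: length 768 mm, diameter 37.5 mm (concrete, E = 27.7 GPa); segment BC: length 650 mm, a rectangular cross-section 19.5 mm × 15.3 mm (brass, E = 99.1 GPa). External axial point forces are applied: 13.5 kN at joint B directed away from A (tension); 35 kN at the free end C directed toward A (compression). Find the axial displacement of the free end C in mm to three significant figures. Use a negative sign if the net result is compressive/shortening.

-1.31 mm

Internal axial forces (sectioning from the free end, tension +): N_BC = -35 kN, N_AB = -21.5 kN.
A_AB = 1104 mm².
A_BC = 298.4 mm².
δ_AB = -21500·768/(1104·27700) = -0.5397 mm
δ_BC = -35000·650/(298.4·99100) = -0.7695 mm
δ = Σδ_i = -1.309 mm.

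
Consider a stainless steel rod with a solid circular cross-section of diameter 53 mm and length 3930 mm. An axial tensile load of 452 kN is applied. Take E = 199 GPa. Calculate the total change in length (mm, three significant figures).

4.05 mm

A = 2206 mm².
δ_mech = NL/(AE) = 452000·3930/(2206·199000) = 4.046 mm.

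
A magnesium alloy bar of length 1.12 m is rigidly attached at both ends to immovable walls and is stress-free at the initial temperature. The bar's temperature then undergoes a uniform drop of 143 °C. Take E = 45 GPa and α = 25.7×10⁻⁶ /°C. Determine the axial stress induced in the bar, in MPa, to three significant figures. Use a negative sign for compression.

165 MPa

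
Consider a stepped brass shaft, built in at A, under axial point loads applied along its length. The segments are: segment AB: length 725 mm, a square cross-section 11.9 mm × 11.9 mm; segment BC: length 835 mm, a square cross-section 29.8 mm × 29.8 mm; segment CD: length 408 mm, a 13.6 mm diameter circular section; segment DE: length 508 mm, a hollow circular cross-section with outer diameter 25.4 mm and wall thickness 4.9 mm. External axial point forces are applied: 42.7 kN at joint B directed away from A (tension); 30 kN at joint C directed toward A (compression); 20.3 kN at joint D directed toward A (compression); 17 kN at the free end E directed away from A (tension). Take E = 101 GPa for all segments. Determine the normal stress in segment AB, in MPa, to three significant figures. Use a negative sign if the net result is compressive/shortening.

66.4 MPa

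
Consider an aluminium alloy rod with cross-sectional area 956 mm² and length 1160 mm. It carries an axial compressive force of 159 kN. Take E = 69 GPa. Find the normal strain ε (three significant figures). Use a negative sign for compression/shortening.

-0.00241

σ = N/A = -166.3 MPa; ε = σ/E = -166.3/69000 = -2.410e-03.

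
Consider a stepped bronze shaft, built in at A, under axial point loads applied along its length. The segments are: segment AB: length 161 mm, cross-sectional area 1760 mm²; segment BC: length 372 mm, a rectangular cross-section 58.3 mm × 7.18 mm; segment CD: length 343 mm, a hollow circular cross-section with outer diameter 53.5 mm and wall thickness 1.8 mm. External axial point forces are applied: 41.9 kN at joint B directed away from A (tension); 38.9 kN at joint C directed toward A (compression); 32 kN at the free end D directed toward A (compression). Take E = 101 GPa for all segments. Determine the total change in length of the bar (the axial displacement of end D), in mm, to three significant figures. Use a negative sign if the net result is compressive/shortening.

Internal axial forces (sectioning from the free end, tension +): N_CD = -32 kN, N_BC = -70.9 kN, N_AB = -29 kN.
A_BC = 418.6 mm².
A_CD = 292.4 mm².
δ_AB = -29000·161/(1760·101000) = -0.02627 mm
δ_BC = -70900·372/(418.6·101000) = -0.6238 mm
δ_CD = -32000·343/(292.4·101000) = -0.3717 mm
δ = Σδ_i = -1.022 mm.

-1.02 mm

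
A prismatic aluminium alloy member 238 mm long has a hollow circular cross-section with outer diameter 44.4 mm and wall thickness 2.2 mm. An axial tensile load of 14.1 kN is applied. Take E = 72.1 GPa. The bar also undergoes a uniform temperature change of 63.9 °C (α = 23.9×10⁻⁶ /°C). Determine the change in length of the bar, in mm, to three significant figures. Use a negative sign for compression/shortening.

0.523 mm

A = 291.7 mm².
δ_mech = NL/(AE) = 14100·238/(291.7·72100) = 0.1596 mm.
δ_thermal = αLΔT = 23.9e-6·238·63.9 = 0.3635 mm.
δ = δ_mech + δ_thermal = 0.5231 mm.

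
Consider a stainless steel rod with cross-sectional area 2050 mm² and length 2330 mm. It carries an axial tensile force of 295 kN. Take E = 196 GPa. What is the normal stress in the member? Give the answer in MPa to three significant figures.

144 MPa

σ = N/A = 295000/2050 = 143.9 MPa.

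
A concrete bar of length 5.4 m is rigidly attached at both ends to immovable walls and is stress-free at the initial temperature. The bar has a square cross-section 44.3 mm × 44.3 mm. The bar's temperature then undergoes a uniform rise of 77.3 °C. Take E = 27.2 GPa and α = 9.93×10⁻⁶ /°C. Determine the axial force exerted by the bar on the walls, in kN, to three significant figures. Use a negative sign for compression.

-41.0 kN

Free thermal expansion αLΔT = 9.93e-6 · 5400 · 77.3 = 4.145 mm.
The walls impose strain ε = −(4.145)/5400 = -7.6759e-04; σ = Eε = 27200 · -7.6759e-04 = -20.88 MPa.
Wall reaction R = σ·A = -20.88·1962 = -40970 N = -40.97 kN.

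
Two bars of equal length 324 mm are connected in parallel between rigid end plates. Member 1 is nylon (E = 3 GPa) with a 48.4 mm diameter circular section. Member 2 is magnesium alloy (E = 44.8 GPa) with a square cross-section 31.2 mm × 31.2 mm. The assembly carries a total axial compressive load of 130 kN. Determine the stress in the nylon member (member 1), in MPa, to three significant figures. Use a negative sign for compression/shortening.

-7.94 MPa

A_1 = 1840 mm².
A_2 = 973.4 mm².
Equal strain + equilibrium ⇒ each member carries load in proportion to AE: A₁E₁ = 5520000 N, A₂E₂ = 43610000 N, ΣAE = 49130000 N.
σ₁ = P·E₁/ΣAE = -130000·3000/49130000 = -7.938 MPa.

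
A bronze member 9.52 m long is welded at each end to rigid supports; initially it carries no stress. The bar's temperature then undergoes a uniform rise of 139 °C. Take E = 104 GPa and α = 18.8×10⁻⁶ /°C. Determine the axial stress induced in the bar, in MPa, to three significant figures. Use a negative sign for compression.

-272 MPa

Free thermal expansion αLΔT = 18.8e-6 · 9520 · 139 = 24.88 mm.
The walls impose strain ε = −(24.88)/9520 = -2.6132e-03; σ = Eε = 104000 · -2.6132e-03 = -271.8 MPa.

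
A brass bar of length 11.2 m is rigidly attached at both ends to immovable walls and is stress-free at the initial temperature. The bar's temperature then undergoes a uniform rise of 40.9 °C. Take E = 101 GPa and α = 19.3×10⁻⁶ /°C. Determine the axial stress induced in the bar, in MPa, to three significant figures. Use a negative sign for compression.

Free thermal expansion αLΔT = 19.3e-6 · 11200 · 40.9 = 8.841 mm.
The walls impose strain ε = −(8.841)/11200 = -7.8937e-04; σ = Eε = 101000 · -7.8937e-04 = -79.73 MPa.

-79.7 MPa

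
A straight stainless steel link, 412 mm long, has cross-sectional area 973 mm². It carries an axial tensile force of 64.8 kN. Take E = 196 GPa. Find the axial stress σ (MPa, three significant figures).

σ = N/A = 64800/973 = 66.6 MPa.

66.6 MPa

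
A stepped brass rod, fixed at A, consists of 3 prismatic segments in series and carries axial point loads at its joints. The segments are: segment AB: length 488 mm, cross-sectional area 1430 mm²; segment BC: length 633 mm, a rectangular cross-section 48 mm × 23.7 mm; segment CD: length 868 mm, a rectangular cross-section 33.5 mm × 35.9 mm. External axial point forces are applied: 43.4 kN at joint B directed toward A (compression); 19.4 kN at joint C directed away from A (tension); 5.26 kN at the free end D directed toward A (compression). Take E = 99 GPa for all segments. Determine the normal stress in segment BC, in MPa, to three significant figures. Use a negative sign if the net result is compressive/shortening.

Internal axial forces (sectioning from the free end, tension +): N_CD = -5.26 kN, N_BC = 14.14 kN, N_AB = -29.26 kN.
A_BC = 1138 mm².
σ_BC = N_BC/A_BC = 14140/1138 = 12.43 MPa.

12.4 MPa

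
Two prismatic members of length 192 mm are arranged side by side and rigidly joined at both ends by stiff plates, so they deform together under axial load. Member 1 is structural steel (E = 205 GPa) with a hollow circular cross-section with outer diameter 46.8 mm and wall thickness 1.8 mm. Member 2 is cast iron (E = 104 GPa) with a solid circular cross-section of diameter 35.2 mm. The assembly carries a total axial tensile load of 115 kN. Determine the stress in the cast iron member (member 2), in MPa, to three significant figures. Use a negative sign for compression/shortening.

78.0 MPa

A_1 = 254.5 mm².
A_2 = 973.1 mm².
Equal strain + equilibrium ⇒ each member carries load in proportion to AE: A₁E₁ = 52170000 N, A₂E₂ = 101200000 N, ΣAE = 153400000 N.
σ₂ = P·E₂/ΣAE = 115000·104000/153400000 = 77.98 MPa.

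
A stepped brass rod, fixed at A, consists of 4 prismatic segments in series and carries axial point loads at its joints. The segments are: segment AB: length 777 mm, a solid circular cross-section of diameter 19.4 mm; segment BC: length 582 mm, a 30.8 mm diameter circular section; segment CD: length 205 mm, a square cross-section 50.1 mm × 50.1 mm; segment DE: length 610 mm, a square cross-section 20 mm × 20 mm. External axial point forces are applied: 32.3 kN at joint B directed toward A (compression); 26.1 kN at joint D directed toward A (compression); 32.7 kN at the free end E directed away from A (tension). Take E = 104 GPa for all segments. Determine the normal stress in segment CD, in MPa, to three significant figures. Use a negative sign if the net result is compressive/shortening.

Internal axial forces (sectioning from the free end, tension +): N_DE = 32.7 kN, N_CD = 6.6 kN, N_BC = 6.6 kN, N_AB = -25.7 kN.
A_CD = 2510 mm².
σ_CD = N_CD/A_CD = 6600/2510 = 2.629 MPa.

2.63 MPa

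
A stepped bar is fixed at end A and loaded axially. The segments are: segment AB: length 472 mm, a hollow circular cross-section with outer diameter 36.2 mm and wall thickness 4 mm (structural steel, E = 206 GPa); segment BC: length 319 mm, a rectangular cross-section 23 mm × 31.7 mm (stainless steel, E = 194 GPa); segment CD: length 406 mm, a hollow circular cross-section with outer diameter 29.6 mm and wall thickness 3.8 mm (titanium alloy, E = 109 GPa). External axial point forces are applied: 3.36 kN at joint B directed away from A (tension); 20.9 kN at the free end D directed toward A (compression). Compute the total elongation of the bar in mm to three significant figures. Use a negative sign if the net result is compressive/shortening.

-0.399 mm

Internal axial forces (sectioning from the free end, tension +): N_CD = -20.9 kN, N_BC = -20.9 kN, N_AB = -17.54 kN.
A_AB = 404.6 mm².
A_BC = 729.1 mm².
A_CD = 308 mm².
δ_AB = -17540·472/(404.6·206000) = -0.09932 mm
δ_BC = -20900·319/(729.1·194000) = -0.04714 mm
δ_CD = -20900·406/(308·109000) = -0.2528 mm
δ = Σδ_i = -0.3992 mm.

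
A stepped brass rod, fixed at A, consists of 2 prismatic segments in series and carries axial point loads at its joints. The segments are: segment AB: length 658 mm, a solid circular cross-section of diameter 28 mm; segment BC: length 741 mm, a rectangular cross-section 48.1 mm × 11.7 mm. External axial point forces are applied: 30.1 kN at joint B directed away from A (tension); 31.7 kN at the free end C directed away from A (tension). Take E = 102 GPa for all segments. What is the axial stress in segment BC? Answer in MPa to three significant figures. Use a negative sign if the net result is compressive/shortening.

Internal axial forces (sectioning from the free end, tension +): N_BC = 31.7 kN, N_AB = 61.8 kN.
A_BC = 562.8 mm².
σ_BC = N_BC/A_BC = 31700/562.8 = 56.33 MPa.

56.3 MPa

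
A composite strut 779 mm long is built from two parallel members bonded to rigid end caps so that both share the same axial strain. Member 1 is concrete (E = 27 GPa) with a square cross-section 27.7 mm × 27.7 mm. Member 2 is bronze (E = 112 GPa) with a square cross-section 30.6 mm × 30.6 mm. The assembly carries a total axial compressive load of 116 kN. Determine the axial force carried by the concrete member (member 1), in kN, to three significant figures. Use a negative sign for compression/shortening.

A_1 = 767.3 mm².
A_2 = 936.4 mm².
Equal strain + equilibrium ⇒ each member carries load in proportion to AE: A₁E₁ = 20720000 N, A₂E₂ = 104900000 N, ΣAE = 125600000 N.
F₁ = P·A₁E₁/ΣAE = -116000·20720000/125600000 = -19140 N.

-19.1 kN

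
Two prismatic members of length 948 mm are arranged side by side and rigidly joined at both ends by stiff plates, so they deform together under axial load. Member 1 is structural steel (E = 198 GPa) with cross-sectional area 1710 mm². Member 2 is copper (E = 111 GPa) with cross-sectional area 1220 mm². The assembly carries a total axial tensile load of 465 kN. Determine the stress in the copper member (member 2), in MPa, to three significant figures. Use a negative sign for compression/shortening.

109 MPa

Equal strain + equilibrium ⇒ each member carries load in proportion to AE: A₁E₁ = 338600000 N, A₂E₂ = 135400000 N, ΣAE = 474000000 N.
σ₂ = P·E₂/ΣAE = 465000·111000/474000000 = 108.9 MPa.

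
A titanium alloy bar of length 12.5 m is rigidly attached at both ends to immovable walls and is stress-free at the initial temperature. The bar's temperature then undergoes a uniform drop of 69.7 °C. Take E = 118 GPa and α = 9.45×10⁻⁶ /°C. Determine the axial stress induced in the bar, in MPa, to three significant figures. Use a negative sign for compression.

Free thermal expansion αLΔT = 9.45e-6 · 12500 · -69.7 = -8.233 mm.
The walls impose strain ε = −(-8.233)/12500 = 6.5867e-04; σ = Eε = 118000 · 6.5867e-04 = 77.72 MPa.

77.7 MPa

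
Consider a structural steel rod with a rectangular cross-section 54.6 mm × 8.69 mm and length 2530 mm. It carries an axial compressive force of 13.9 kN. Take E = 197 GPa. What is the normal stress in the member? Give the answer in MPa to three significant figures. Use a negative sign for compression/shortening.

-29.3 MPa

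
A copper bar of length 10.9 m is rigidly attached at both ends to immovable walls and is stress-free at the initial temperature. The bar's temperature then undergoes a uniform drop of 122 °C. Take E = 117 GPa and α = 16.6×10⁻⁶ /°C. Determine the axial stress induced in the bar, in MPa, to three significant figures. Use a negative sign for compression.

237 MPa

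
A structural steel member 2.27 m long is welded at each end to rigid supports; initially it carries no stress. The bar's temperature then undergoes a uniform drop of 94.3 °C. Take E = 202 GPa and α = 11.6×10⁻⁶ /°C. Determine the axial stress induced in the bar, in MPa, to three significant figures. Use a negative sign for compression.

221 MPa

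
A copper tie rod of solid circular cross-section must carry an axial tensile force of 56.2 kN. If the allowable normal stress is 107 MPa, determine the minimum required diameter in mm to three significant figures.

25.9 mm

Required area A ≥ P/σ_allow = 56200/107 = 525.2 mm².
For a solid circular section, d ≥ √(4A/π) = 25.86 mm.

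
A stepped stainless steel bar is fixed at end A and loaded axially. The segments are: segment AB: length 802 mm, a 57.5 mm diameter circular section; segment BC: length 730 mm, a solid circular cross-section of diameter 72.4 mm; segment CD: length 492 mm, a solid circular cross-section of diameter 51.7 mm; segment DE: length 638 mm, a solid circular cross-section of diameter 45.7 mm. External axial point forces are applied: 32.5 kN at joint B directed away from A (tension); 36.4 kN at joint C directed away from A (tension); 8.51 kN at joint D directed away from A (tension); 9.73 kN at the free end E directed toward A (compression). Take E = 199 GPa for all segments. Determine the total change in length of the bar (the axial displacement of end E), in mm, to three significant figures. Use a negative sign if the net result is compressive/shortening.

0.116 mm

Internal axial forces (sectioning from the free end, tension +): N_DE = -9.73 kN, N_CD = -1.22 kN, N_BC = 35.18 kN, N_AB = 67.68 kN.
A_AB = 2597 mm².
A_BC = 4117 mm².
A_CD = 2099 mm².
A_DE = 1640 mm².
δ_AB = 67680·802/(2597·199000) = 0.105 mm
δ_BC = 35180·730/(4117·199000) = 0.03135 mm
δ_CD = -1220·492/(2099·199000) = -0.001437 mm
δ_DE = -9730·638/(1640·199000) = -0.01902 mm
δ = Σδ_i = 0.1159 mm.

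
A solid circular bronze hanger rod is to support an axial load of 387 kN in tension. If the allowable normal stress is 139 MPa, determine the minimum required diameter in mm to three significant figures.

59.5 mm

Required area A ≥ P/σ_allow = 387000/139 = 2784 mm².
For a solid circular section, d ≥ √(4A/π) = 59.54 mm.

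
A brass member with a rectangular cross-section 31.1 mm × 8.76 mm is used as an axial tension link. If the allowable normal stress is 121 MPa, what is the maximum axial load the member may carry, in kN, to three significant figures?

33.0 kN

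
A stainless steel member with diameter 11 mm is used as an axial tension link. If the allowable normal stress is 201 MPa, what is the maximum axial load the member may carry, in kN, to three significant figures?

19.1 kN

A = 95.03 mm².
P_max = σ_allow · A = 201 · 95.03 = 19100 N = 19.1 kN.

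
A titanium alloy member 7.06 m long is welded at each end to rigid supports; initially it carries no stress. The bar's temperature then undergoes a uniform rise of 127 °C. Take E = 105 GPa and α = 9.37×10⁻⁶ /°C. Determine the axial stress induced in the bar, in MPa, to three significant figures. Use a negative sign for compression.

Free thermal expansion αLΔT = 9.37e-6 · 7060 · 127 = 8.401 mm.
The walls impose strain ε = −(8.401)/7060 = -1.1900e-03; σ = Eε = 105000 · -1.1900e-03 = -124.9 MPa.

-125 MPa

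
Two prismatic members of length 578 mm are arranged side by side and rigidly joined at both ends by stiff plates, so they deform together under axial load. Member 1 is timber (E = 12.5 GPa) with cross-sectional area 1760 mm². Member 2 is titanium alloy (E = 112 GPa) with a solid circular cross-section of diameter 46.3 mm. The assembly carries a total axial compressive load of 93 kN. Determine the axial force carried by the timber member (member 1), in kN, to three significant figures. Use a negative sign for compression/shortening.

A_2 = 1684 mm².
Equal strain + equilibrium ⇒ each member carries load in proportion to AE: A₁E₁ = 22000000 N, A₂E₂ = 188600000 N, ΣAE = 210600000 N.
F₁ = P·A₁E₁/ΣAE = -93000·22000000/210600000 = -9717 N.

-9.72 kN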